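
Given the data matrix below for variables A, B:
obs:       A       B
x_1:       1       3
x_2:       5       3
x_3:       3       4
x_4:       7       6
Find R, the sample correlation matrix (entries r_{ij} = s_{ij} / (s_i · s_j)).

Step 1 — column means:
  mean(A) = (1 + 5 + 3 + 7) / 4 = 16/4 = 4
  mean(B) = (3 + 3 + 4 + 6) / 4 = 16/4 = 4

Step 2 — sample variances and covariances s[i,j] = (1/(n-1)) · Σ_k (x_{k,i} - mean_i) · (x_{k,j} - mean_j), with n-1 = 3:
  s[A,A] = ((-3)·(-3) + (1)·(1) + (-1)·(-1) + (3)·(3)) / 3 = 20/3 = 6.6667
  s[A,B] = ((-3)·(-1) + (1)·(-1) + (-1)·(0) + (3)·(2)) / 3 = 8/3 = 2.6667
  s[B,B] = ((-1)·(-1) + (-1)·(-1) + (0)·(0) + (2)·(2)) / 3 = 6/3 = 2
  Sample standard deviations s_i = √(s[i,i]):
  s(A) = √(6.6667) = 2.582
  s(B) = √(2) = 1.4142

Step 3 — r_{ij} = s_{ij} / (s_i · s_j):
  r[A,A] = 1 (diagonal).
  r[A,B] = 2.6667 / (2.582 · 1.4142) = 2.6667 / 3.6515 = 0.7303
  r[B,B] = 1 (diagonal).

R is symmetric with unit diagonal. Assembling:

R = [[1, 0.7303],
 [0.7303, 1]]


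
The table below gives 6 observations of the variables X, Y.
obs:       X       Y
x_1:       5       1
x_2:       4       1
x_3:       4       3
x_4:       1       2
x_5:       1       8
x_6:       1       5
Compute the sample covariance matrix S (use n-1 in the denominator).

Step 1 — column means:
  mean(X) = (5 + 4 + 4 + 1 + 1 + 1) / 6 = 16/6 = 2.6667
  mean(Y) = (1 + 1 + 3 + 2 + 8 + 5) / 6 = 20/6 = 3.3333

Step 2 — sample covariance S[i,j] = (1/(n-1)) · Σ_k (x_{k,i} - mean_i) · (x_{k,j} - mean_j), with n-1 = 5.
  S[X,X] = ((2.3333)·(2.3333) + (1.3333)·(1.3333) + (1.3333)·(1.3333) + (-1.6667)·(-1.6667) + (-1.6667)·(-1.6667) + (-1.6667)·(-1.6667)) / 5 = 17.3333/5 = 3.4667
  S[X,Y] = ((2.3333)·(-2.3333) + (1.3333)·(-2.3333) + (1.3333)·(-0.3333) + (-1.6667)·(-1.3333) + (-1.6667)·(4.6667) + (-1.6667)·(1.6667)) / 5 = -17.3333/5 = -3.4667
  S[Y,Y] = ((-2.3333)·(-2.3333) + (-2.3333)·(-2.3333) + (-0.3333)·(-0.3333) + (-1.3333)·(-1.3333) + (4.6667)·(4.6667) + (1.6667)·(1.6667)) / 5 = 37.3333/5 = 7.4667

S is symmetric (S[j,i] = S[i,j]). Assembling:

S = [[3.4667, -3.4667],
 [-3.4667, 7.4667]]


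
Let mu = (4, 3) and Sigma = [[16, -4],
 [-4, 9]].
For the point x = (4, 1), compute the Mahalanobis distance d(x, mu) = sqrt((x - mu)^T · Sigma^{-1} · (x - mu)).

Step 1 — centre the observation: (x - mu) = (0, -2).

Step 2 — invert Sigma. det(Sigma) = 16·9 - (-4)² = 128.
  Sigma^{-1} = (1/det) · [[d, -b], [-b, a]] = [[0.0703, 0.0312],
 [0.0312, 0.125]].

Step 3 — form the quadratic (x - mu)^T · Sigma^{-1} · (x - mu):
  Sigma^{-1} · (x - mu) = (-0.0625, -0.25).
  (x - mu)^T · [Sigma^{-1} · (x - mu)] = (0)·(-0.0625) + (-2)·(-0.25) = 0.5.

Step 4 — take square root: d = √(0.5) ≈ 0.7071.

d(x, mu) = √(0.5) ≈ 0.7071


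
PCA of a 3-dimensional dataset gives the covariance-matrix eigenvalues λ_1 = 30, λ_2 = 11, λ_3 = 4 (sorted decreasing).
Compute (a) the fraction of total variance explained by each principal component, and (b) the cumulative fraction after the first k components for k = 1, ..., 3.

Step 1 — total variance = trace(Sigma) = Σ λ_i = 30 + 11 + 4 = 45.

Step 2 — fraction explained by component i = λ_i / Σ λ:
  PC1: 30/45 = 0.6667
  PC2: 11/45 = 0.2444
  PC3: 4/45 = 0.0889

Step 3 — cumulative fraction after k components = (λ_1 + ... + λ_k) / Σ λ:
  k = 1: 30/45 = 0.6667
  k = 2: (30 + 11)/45 = 41/45 = 0.9111
  k = 3: (30 + 11 + 4)/45 = 45/45 = 1

Summary (fraction, with percent):

explained: PC1 0.6667 (66.67%), PC2 0.2444 (24.44%), PC3 0.0889 (8.89%);  cumulative: 0.6667, 0.9111, 1


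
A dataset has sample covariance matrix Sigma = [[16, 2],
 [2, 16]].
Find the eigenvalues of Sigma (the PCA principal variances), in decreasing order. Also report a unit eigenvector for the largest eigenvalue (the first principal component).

Step 1 — characteristic polynomial of 2×2 Sigma:
  det(Sigma - λI) = λ² - trace · λ + det = 0.
  trace = 16 + 16 = 32, det = 16·16 - (2)² = 252.
Step 2 — discriminant:
  Δ = trace² - 4·det = 1024 - 1008 = 16.
Step 3 — eigenvalues:
  λ = (trace ± √Δ)/2 = (32 ± 4)/2,
  λ_1 = 18,  λ_2 = 14.

Step 4 — unit eigenvector for λ_1: solve (Sigma - λ_1 I)v = 0. First row:
  (16 - 18)·v_x + (2)·v_y = 0, i.e. (-2)·v_x + (2)·v_y = 0,
  so v ∝ (b, λ_1 - a) = (2, 2) = u.
  ||u|| = √((2)² + (2)²) = √(8) ≈ 2.8284,
  v_1 = u/||u|| ≈ (0.7071, 0.7071) (||v_1|| = 1).

λ_1 = 18,  λ_2 = 14;  v_1 ≈ (0.7071, 0.7071)


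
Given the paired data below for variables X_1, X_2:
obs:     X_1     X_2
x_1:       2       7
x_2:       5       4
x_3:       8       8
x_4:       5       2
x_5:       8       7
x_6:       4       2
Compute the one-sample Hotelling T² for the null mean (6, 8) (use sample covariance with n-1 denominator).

Step 1 — sample mean vector:
  mean(X_1) = (2 + 5 + 8 + 5 + 8 + 4) / 6 = 32/6 = 5.3333
  mean(X_2) = (7 + 4 + 8 + 2 + 7 + 2) / 6 = 30/6 = 5
  x̄ = (5.3333, 5),  deviation x̄ - mu_0 = (5.3333, 5) - (6, 8) = (-0.6667, -3).

Step 2 — sample covariance matrix, S[i,j] = (1/(n-1)) · Σ_k (x_{k,i} - mean_i) · (x_{k,j} - mean_j), divisor n-1 = 5:
  S[X_1,X_1] = ((-3.3333)·(-3.3333) + (-0.3333)·(-0.3333) + (2.6667)·(2.6667) + (-0.3333)·(-0.3333) + (2.6667)·(2.6667) + (-1.3333)·(-1.3333)) / 5 = 27.3333/5 = 5.4667
  S[X_1,X_2] = ((-3.3333)·(2) + (-0.3333)·(-1) + (2.6667)·(3) + (-0.3333)·(-3) + (2.6667)·(2) + (-1.3333)·(-3)) / 5 = 12/5 = 2.4
  S[X_2,X_2] = ((2)·(2) + (-1)·(-1) + (3)·(3) + (-3)·(-3) + (2)·(2) + (-3)·(-3)) / 5 = 36/5 = 7.2
  S = [[5.4667, 2.4],
 [2.4, 7.2]].

Step 3 — invert S. det(S) = 5.4667·7.2 - (2.4)² = 33.6.
  S^{-1} = (1/det) · [[d, -b], [-b, a]] = [[0.2143, -0.0714],
 [-0.0714, 0.1627]].

Step 4 — quadratic form (x̄ - mu_0)^T · S^{-1} · (x̄ - mu_0):
  S^{-1} · (x̄ - mu_0) = (0.0714, -0.4405),
  (x̄ - mu_0)^T · [...] = (-0.6667)·(0.0714) + (-3)·(-0.4405) = 1.2738.

Step 5 — scale by n: T² = 6 · 1.2738 = 7.6429.

T² ≈ 7.6429


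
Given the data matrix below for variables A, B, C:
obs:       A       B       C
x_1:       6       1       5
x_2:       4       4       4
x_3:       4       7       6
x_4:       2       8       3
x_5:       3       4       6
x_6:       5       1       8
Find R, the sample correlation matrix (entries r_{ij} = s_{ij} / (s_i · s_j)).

Step 1 — column means:
  mean(A) = (6 + 4 + 4 + 2 + 3 + 5) / 6 = 24/6 = 4
  mean(B) = (1 + 4 + 7 + 8 + 4 + 1) / 6 = 25/6 = 4.1667
  mean(C) = (5 + 4 + 6 + 3 + 6 + 8) / 6 = 32/6 = 5.3333

Step 2 — sample variances and covariances s[i,j] = (1/(n-1)) · Σ_k (x_{k,i} - mean_i) · (x_{k,j} - mean_j), with n-1 = 5:
  s[A,A] = ((2)·(2) + (0)·(0) + (0)·(0) + (-2)·(-2) + (-1)·(-1) + (1)·(1)) / 5 = 10/5 = 2
  s[A,B] = ((2)·(-3.1667) + (0)·(-0.1667) + (0)·(2.8333) + (-2)·(3.8333) + (-1)·(-0.1667) + (1)·(-3.1667)) / 5 = -17/5 = -3.4
  s[A,C] = ((2)·(-0.3333) + (0)·(-1.3333) + (0)·(0.6667) + (-2)·(-2.3333) + (-1)·(0.6667) + (1)·(2.6667)) / 5 = 6/5 = 1.2
  s[B,B] = ((-3.1667)·(-3.1667) + (-0.1667)·(-0.1667) + (2.8333)·(2.8333) + (3.8333)·(3.8333) + (-0.1667)·(-0.1667) + (-3.1667)·(-3.1667)) / 5 = 42.8333/5 = 8.5667
  s[B,C] = ((-3.1667)·(-0.3333) + (-0.1667)·(-1.3333) + (2.8333)·(0.6667) + (3.8333)·(-2.3333) + (-0.1667)·(0.6667) + (-3.1667)·(2.6667)) / 5 = -14.3333/5 = -2.8667
  s[C,C] = ((-0.3333)·(-0.3333) + (-1.3333)·(-1.3333) + (0.6667)·(0.6667) + (-2.3333)·(-2.3333) + (0.6667)·(0.6667) + (2.6667)·(2.6667)) / 5 = 15.3333/5 = 3.0667
  Sample standard deviations s_i = √(s[i,i]):
  s(A) = √(2) = 1.4142
  s(B) = √(8.5667) = 2.9269
  s(C) = √(3.0667) = 1.7512

Step 3 — r_{ij} = s_{ij} / (s_i · s_j):
  r[A,A] = 1 (diagonal).
  r[A,B] = -3.4 / (1.4142 · 2.9269) = -3.4 / 4.1392 = -0.8214
  r[A,C] = 1.2 / (1.4142 · 1.7512) = 1.2 / 2.4766 = 0.4845
  r[B,B] = 1 (diagonal).
  r[B,C] = -2.8667 / (2.9269 · 1.7512) = -2.8667 / 5.1255 = -0.5593
  r[C,C] = 1 (diagonal).

R is symmetric with unit diagonal. Assembling:

R = [[1, -0.8214, 0.4845],
 [-0.8214, 1, -0.5593],
 [0.4845, -0.5593, 1]]


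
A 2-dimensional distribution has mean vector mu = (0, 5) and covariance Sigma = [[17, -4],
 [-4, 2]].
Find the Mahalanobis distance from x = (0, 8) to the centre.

Step 1 — centre the observation: (x - mu) = (0, 3).

Step 2 — invert Sigma. det(Sigma) = 17·2 - (-4)² = 18.
  Sigma^{-1} = (1/det) · [[d, -b], [-b, a]] = [[0.1111, 0.2222],
 [0.2222, 0.9444]].

Step 3 — form the quadratic (x - mu)^T · Sigma^{-1} · (x - mu):
  Sigma^{-1} · (x - mu) = (0.6667, 2.8333).
  (x - mu)^T · [Sigma^{-1} · (x - mu)] = (0)·(0.6667) + (3)·(2.8333) = 8.5.

Step 4 — take square root: d = √(8.5) ≈ 2.9155.

d(x, mu) = √(8.5) ≈ 2.9155


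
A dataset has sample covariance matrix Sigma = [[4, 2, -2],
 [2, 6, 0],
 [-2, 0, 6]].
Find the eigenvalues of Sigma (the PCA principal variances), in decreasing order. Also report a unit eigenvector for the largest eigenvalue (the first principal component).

Step 1 — characteristic polynomial p(λ) = det(λI - Sigma) = λ³ - tr·λ² + c_1·λ - det, where tr = trace, c_1 = sum of the principal 2×2 minors, det = det(Sigma):
  tr = 4 + 6 + 6 = 16,
  c_1 = (4·6 - (2)²) + (4·6 - (-2)²) + (6·6 - (0)²) = 20 + 20 + 36 = 76,
  det = 4·(6·6 - (0)²) - (2)·((2)·6 - (0)·(-2)) + (-2)·((2)·(0) - 6·(-2)) = 4·(36) - (2)·(12) + (-2)·(12) = 96.
  So p(λ) = λ³ - 16λ² + 76λ - 96.
Step 2 — look for an integer root (rational root theorem: any rational root is an integer divisor of 96). Testing λ = 2:
  p(2) = 8 - 64 + 152 - 96 = 0  ✓
  Dividing out (λ - 2): p(λ) = (λ - 2)(λ² - 14λ + 48).
Step 3 — remaining eigenvalues from the quadratic λ² - 14λ + 48 = 0:
  Δ = 14² - 4·48 = 196 - 192 = 4,  λ = (14 ± √4)/2 = (14 ± 2)/2 = 8 or 6.
  Sorted: λ_1 = 8,  λ_2 = 6,  λ_3 = 2  (check: sum = 16 = tr ✓).

Step 4 — unit eigenvector for λ_1 = 8: v spans the null space of (Sigma - λ_1 I), whose rows are
  r_1 = (-4, 2, -2),  r_2 = (2, -2, 0),  r_3 = (-2, 0, -2).
  v is orthogonal to every row, so take v ∝ r_1 × r_2 = ((2)·(0) - (-2)·(-2), (-2)·(2) - (-4)·(0), (-4)·(-2) - (2)·(2)) = (-4, -4, 4).
  Rescale (divide by 4; multiply by -1 so the first nonzero entry is positive): u = (1, 1, -1).
  ||u|| = √((1)² + (1)² + (-1)²) = √(3) ≈ 1.7321,  v_1 = u/||u|| ≈ (0.5774, 0.5774, -0.5774) (||v_1|| = 1).

λ_1 = 8,  λ_2 = 6,  λ_3 = 2;  v_1 ≈ (0.5774, 0.5774, -0.5774)


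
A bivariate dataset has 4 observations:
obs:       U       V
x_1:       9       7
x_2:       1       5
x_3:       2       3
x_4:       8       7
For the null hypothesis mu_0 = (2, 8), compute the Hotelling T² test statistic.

Step 1 — sample mean vector:
  mean(U) = (9 + 1 + 2 + 8) / 4 = 20/4 = 5
  mean(V) = (7 + 5 + 3 + 7) / 4 = 22/4 = 5.5
  x̄ = (5, 5.5),  deviation x̄ - mu_0 = (5, 5.5) - (2, 8) = (3, -2.5).

Step 2 — sample covariance matrix, S[i,j] = (1/(n-1)) · Σ_k (x_{k,i} - mean_i) · (x_{k,j} - mean_j), divisor n-1 = 3:
  S[U,U] = ((4)·(4) + (-4)·(-4) + (-3)·(-3) + (3)·(3)) / 3 = 50/3 = 16.6667
  S[U,V] = ((4)·(1.5) + (-4)·(-0.5) + (-3)·(-2.5) + (3)·(1.5)) / 3 = 20/3 = 6.6667
  S[V,V] = ((1.5)·(1.5) + (-0.5)·(-0.5) + (-2.5)·(-2.5) + (1.5)·(1.5)) / 3 = 11/3 = 3.6667
  S = [[16.6667, 6.6667],
 [6.6667, 3.6667]].

Step 3 — invert S. det(S) = 16.6667·3.6667 - (6.6667)² = 16.6667.
  S^{-1} = (1/det) · [[d, -b], [-b, a]] = [[0.22, -0.4],
 [-0.4, 1]].

Step 4 — quadratic form (x̄ - mu_0)^T · S^{-1} · (x̄ - mu_0):
  S^{-1} · (x̄ - mu_0) = (1.66, -3.7),
  (x̄ - mu_0)^T · [...] = (3)·(1.66) + (-2.5)·(-3.7) = 14.23.

Step 5 — scale by n: T² = 4 · 14.23 = 56.92.

T² ≈ 56.92


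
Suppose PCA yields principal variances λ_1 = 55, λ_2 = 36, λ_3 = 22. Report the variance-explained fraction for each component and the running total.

Step 1 — total variance = trace(Sigma) = Σ λ_i = 55 + 36 + 22 = 113.

Step 2 — fraction explained by component i = λ_i / Σ λ:
  PC1: 55/113 = 0.4867
  PC2: 36/113 = 0.3186
  PC3: 22/113 = 0.1947

Step 3 — cumulative fraction after k components = (λ_1 + ... + λ_k) / Σ λ:
  k = 1: 55/113 = 0.4867
  k = 2: (55 + 36)/113 = 91/113 = 0.8053
  k = 3: (55 + 36 + 22)/113 = 113/113 = 1

Summary (fraction, with percent):

explained: PC1 0.4867 (48.67%), PC2 0.3186 (31.86%), PC3 0.1947 (19.47%);  cumulative: 0.4867, 0.8053, 1


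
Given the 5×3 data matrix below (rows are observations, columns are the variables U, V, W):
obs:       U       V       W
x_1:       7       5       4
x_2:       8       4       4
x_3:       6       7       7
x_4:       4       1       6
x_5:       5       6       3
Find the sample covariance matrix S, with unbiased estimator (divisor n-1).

Step 1 — column means:
  mean(U) = (7 + 8 + 6 + 4 + 5) / 5 = 30/5 = 6
  mean(V) = (5 + 4 + 7 + 1 + 6) / 5 = 23/5 = 4.6
  mean(W) = (4 + 4 + 7 + 6 + 3) / 5 = 24/5 = 4.8

Step 2 — sample covariance S[i,j] = (1/(n-1)) · Σ_k (x_{k,i} - mean_i) · (x_{k,j} - mean_j), with n-1 = 4.
  S[U,U] = ((1)·(1) + (2)·(2) + (0)·(0) + (-2)·(-2) + (-1)·(-1)) / 4 = 10/4 = 2.5
  S[U,V] = ((1)·(0.4) + (2)·(-0.6) + (0)·(2.4) + (-2)·(-3.6) + (-1)·(1.4)) / 4 = 5/4 = 1.25
  S[U,W] = ((1)·(-0.8) + (2)·(-0.8) + (0)·(2.2) + (-2)·(1.2) + (-1)·(-1.8)) / 4 = -3/4 = -0.75
  S[V,V] = ((0.4)·(0.4) + (-0.6)·(-0.6) + (2.4)·(2.4) + (-3.6)·(-3.6) + (1.4)·(1.4)) / 4 = 21.2/4 = 5.3
  S[V,W] = ((0.4)·(-0.8) + (-0.6)·(-0.8) + (2.4)·(2.2) + (-3.6)·(1.2) + (1.4)·(-1.8)) / 4 = -1.4/4 = -0.35
  S[W,W] = ((-0.8)·(-0.8) + (-0.8)·(-0.8) + (2.2)·(2.2) + (1.2)·(1.2) + (-1.8)·(-1.8)) / 4 = 10.8/4 = 2.7

S is symmetric (S[j,i] = S[i,j]). Assembling:

S = [[2.5, 1.25, -0.75],
 [1.25, 5.3, -0.35],
 [-0.75, -0.35, 2.7]]


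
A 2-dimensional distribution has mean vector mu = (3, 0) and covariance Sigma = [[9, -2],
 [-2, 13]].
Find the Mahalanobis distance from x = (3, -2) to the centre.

Step 1 — centre the observation: (x - mu) = (0, -2).

Step 2 — invert Sigma. det(Sigma) = 9·13 - (-2)² = 113.
  Sigma^{-1} = (1/det) · [[d, -b], [-b, a]] = [[0.115, 0.0177],
 [0.0177, 0.0796]].

Step 3 — form the quadratic (x - mu)^T · Sigma^{-1} · (x - mu):
  Sigma^{-1} · (x - mu) = (-0.0354, -0.1593).
  (x - mu)^T · [Sigma^{-1} · (x - mu)] = (0)·(-0.0354) + (-2)·(-0.1593) = 0.3186.

Step 4 — take square root: d = √(0.3186) ≈ 0.5644.

d(x, mu) = √(0.3186) ≈ 0.5644


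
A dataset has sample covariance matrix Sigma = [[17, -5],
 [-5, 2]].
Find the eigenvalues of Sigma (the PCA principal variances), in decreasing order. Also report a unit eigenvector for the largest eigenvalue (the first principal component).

Step 1 — characteristic polynomial of 2×2 Sigma:
  det(Sigma - λI) = λ² - trace · λ + det = 0.
  trace = 17 + 2 = 19, det = 17·2 - (-5)² = 9.
Step 2 — discriminant:
  Δ = trace² - 4·det = 361 - 36 = 325.
Step 3 — eigenvalues:
  λ = (trace ± √Δ)/2 = (19 ± 18.0278)/2,
  λ_1 = 18.5139,  λ_2 = 0.4861.

Step 4 — unit eigenvector for λ_1: solve (Sigma - λ_1 I)v = 0. First row:
  (17 - 18.5139)·v_x + (-5)·v_y = 0, i.e. (-1.5139)·v_x + (-5)·v_y = 0,
  so v ∝ (b, λ_1 - a) = (-5, 1.5139); multiply by -1 so the first entry is positive: u = (5, -1.5139).
  ||u|| = √((5)² + (-1.5139)²) = √(27.2918) ≈ 5.2242,
  v_1 = u/||u|| ≈ (0.9571, -0.2898) (||v_1|| = 1).

λ_1 = 18.5139,  λ_2 = 0.4861;  v_1 ≈ (0.9571, -0.2898)


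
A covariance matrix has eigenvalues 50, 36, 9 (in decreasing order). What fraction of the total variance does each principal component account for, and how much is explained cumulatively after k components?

Step 1 — total variance = trace(Sigma) = Σ λ_i = 50 + 36 + 9 = 95.

Step 2 — fraction explained by component i = λ_i / Σ λ:
  PC1: 50/95 = 0.5263
  PC2: 36/95 = 0.3789
  PC3: 9/95 = 0.0947

Step 3 — cumulative fraction after k components = (λ_1 + ... + λ_k) / Σ λ:
  k = 1: 50/95 = 0.5263
  k = 2: (50 + 36)/95 = 86/95 = 0.9053
  k = 3: (50 + 36 + 9)/95 = 95/95 = 1

Summary (fraction, with percent):

explained: PC1 0.5263 (52.63%), PC2 0.3789 (37.89%), PC3 0.0947 (9.47%);  cumulative: 0.5263, 0.9053, 1


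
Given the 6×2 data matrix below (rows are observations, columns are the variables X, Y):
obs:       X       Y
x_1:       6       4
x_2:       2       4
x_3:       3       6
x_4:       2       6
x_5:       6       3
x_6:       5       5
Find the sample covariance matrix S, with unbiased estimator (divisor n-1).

Step 1 — column means:
  mean(X) = (6 + 2 + 3 + 2 + 6 + 5) / 6 = 24/6 = 4
  mean(Y) = (4 + 4 + 6 + 6 + 3 + 5) / 6 = 28/6 = 4.6667

Step 2 — sample covariance S[i,j] = (1/(n-1)) · Σ_k (x_{k,i} - mean_i) · (x_{k,j} - mean_j), with n-1 = 5.
  S[X,X] = ((2)·(2) + (-2)·(-2) + (-1)·(-1) + (-2)·(-2) + (2)·(2) + (1)·(1)) / 5 = 18/5 = 3.6
  S[X,Y] = ((2)·(-0.6667) + (-2)·(-0.6667) + (-1)·(1.3333) + (-2)·(1.3333) + (2)·(-1.6667) + (1)·(0.3333)) / 5 = -7/5 = -1.4
  S[Y,Y] = ((-0.6667)·(-0.6667) + (-0.6667)·(-0.6667) + (1.3333)·(1.3333) + (1.3333)·(1.3333) + (-1.6667)·(-1.6667) + (0.3333)·(0.3333)) / 5 = 7.3333/5 = 1.4667

S is symmetric (S[j,i] = S[i,j]). Assembling:

S = [[3.6, -1.4],
 [-1.4, 1.4667]]


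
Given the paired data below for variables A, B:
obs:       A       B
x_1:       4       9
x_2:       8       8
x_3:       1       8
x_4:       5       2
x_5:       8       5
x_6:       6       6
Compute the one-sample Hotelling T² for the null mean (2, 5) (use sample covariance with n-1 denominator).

Step 1 — sample mean vector:
  mean(A) = (4 + 8 + 1 + 5 + 8 + 6) / 6 = 32/6 = 5.3333
  mean(B) = (9 + 8 + 8 + 2 + 5 + 6) / 6 = 38/6 = 6.3333
  x̄ = (5.3333, 6.3333),  deviation x̄ - mu_0 = (5.3333, 6.3333) - (2, 5) = (3.3333, 1.3333).

Step 2 — sample covariance matrix, S[i,j] = (1/(n-1)) · Σ_k (x_{k,i} - mean_i) · (x_{k,j} - mean_j), divisor n-1 = 5:
  S[A,A] = ((-1.3333)·(-1.3333) + (2.6667)·(2.6667) + (-4.3333)·(-4.3333) + (-0.3333)·(-0.3333) + (2.6667)·(2.6667) + (0.6667)·(0.6667)) / 5 = 35.3333/5 = 7.0667
  S[A,B] = ((-1.3333)·(2.6667) + (2.6667)·(1.6667) + (-4.3333)·(1.6667) + (-0.3333)·(-4.3333) + (2.6667)·(-1.3333) + (0.6667)·(-0.3333)) / 5 = -8.6667/5 = -1.7333
  S[B,B] = ((2.6667)·(2.6667) + (1.6667)·(1.6667) + (1.6667)·(1.6667) + (-4.3333)·(-4.3333) + (-1.3333)·(-1.3333) + (-0.3333)·(-0.3333)) / 5 = 33.3333/5 = 6.6667
  S = [[7.0667, -1.7333],
 [-1.7333, 6.6667]].

Step 3 — invert S. det(S) = 7.0667·6.6667 - (-1.7333)² = 44.1067.
  S^{-1} = (1/det) · [[d, -b], [-b, a]] = [[0.1511, 0.0393],
 [0.0393, 0.1602]].

Step 4 — quadratic form (x̄ - mu_0)^T · S^{-1} · (x̄ - mu_0):
  S^{-1} · (x̄ - mu_0) = (0.5562, 0.3446),
  (x̄ - mu_0)^T · [...] = (3.3333)·(0.5562) + (1.3333)·(0.3446) = 2.3136.

Step 5 — scale by n: T² = 6 · 2.3136 = 13.8815.

T² ≈ 13.8815


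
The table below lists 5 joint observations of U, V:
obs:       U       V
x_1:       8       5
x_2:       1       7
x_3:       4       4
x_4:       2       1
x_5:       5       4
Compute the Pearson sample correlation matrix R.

Step 1 — column means:
  mean(U) = (8 + 1 + 4 + 2 + 5) / 5 = 20/5 = 4
  mean(V) = (5 + 7 + 4 + 1 + 4) / 5 = 21/5 = 4.2

Step 2 — sample variances and covariances s[i,j] = (1/(n-1)) · Σ_k (x_{k,i} - mean_i) · (x_{k,j} - mean_j), with n-1 = 4:
  s[U,U] = ((4)·(4) + (-3)·(-3) + (0)·(0) + (-2)·(-2) + (1)·(1)) / 4 = 30/4 = 7.5
  s[U,V] = ((4)·(0.8) + (-3)·(2.8) + (0)·(-0.2) + (-2)·(-3.2) + (1)·(-0.2)) / 4 = 1/4 = 0.25
  s[V,V] = ((0.8)·(0.8) + (2.8)·(2.8) + (-0.2)·(-0.2) + (-3.2)·(-3.2) + (-0.2)·(-0.2)) / 4 = 18.8/4 = 4.7
  Sample standard deviations s_i = √(s[i,i]):
  s(U) = √(7.5) = 2.7386
  s(V) = √(4.7) = 2.1679

Step 3 — r_{ij} = s_{ij} / (s_i · s_j):
  r[U,U] = 1 (diagonal).
  r[U,V] = 0.25 / (2.7386 · 2.1679) = 0.25 / 5.9372 = 0.0421
  r[V,V] = 1 (diagonal).

R is symmetric with unit diagonal. Assembling:

R = [[1, 0.0421],
 [0.0421, 1]]


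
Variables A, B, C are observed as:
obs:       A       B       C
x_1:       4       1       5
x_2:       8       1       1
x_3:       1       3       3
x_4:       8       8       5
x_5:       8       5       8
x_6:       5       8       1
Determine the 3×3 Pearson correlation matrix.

Step 1 — column means:
  mean(A) = (4 + 8 + 1 + 8 + 8 + 5) / 6 = 34/6 = 5.6667
  mean(B) = (1 + 1 + 3 + 8 + 5 + 8) / 6 = 26/6 = 4.3333
  mean(C) = (5 + 1 + 3 + 5 + 8 + 1) / 6 = 23/6 = 3.8333

Step 2 — sample variances and covariances s[i,j] = (1/(n-1)) · Σ_k (x_{k,i} - mean_i) · (x_{k,j} - mean_j), with n-1 = 5:
  s[A,A] = ((-1.6667)·(-1.6667) + (2.3333)·(2.3333) + (-4.6667)·(-4.6667) + (2.3333)·(2.3333) + (2.3333)·(2.3333) + (-0.6667)·(-0.6667)) / 5 = 41.3333/5 = 8.2667
  s[A,B] = ((-1.6667)·(-3.3333) + (2.3333)·(-3.3333) + (-4.6667)·(-1.3333) + (2.3333)·(3.6667) + (2.3333)·(0.6667) + (-0.6667)·(3.6667)) / 5 = 11.6667/5 = 2.3333
  s[A,C] = ((-1.6667)·(1.1667) + (2.3333)·(-2.8333) + (-4.6667)·(-0.8333) + (2.3333)·(1.1667) + (2.3333)·(4.1667) + (-0.6667)·(-2.8333)) / 5 = 9.6667/5 = 1.9333
  s[B,B] = ((-3.3333)·(-3.3333) + (-3.3333)·(-3.3333) + (-1.3333)·(-1.3333) + (3.6667)·(3.6667) + (0.6667)·(0.6667) + (3.6667)·(3.6667)) / 5 = 51.3333/5 = 10.2667
  s[B,C] = ((-3.3333)·(1.1667) + (-3.3333)·(-2.8333) + (-1.3333)·(-0.8333) + (3.6667)·(1.1667) + (0.6667)·(4.1667) + (3.6667)·(-2.8333)) / 5 = 3.3333/5 = 0.6667
  s[C,C] = ((1.1667)·(1.1667) + (-2.8333)·(-2.8333) + (-0.8333)·(-0.8333) + (1.1667)·(1.1667) + (4.1667)·(4.1667) + (-2.8333)·(-2.8333)) / 5 = 36.8333/5 = 7.3667
  Sample standard deviations s_i = √(s[i,i]):
  s(A) = √(8.2667) = 2.8752
  s(B) = √(10.2667) = 3.2042
  s(C) = √(7.3667) = 2.7142

Step 3 — r_{ij} = s_{ij} / (s_i · s_j):
  r[A,A] = 1 (diagonal).
  r[A,B] = 2.3333 / (2.8752 · 3.2042) = 2.3333 / 9.2126 = 0.2533
  r[A,C] = 1.9333 / (2.8752 · 2.7142) = 1.9333 / 7.8037 = 0.2477
  r[B,B] = 1 (diagonal).
  r[B,C] = 0.6667 / (3.2042 · 2.7142) = 0.6667 / 8.6966 = 0.0767
  r[C,C] = 1 (diagonal).

R is symmetric with unit diagonal. Assembling:

R = [[1, 0.2533, 0.2477],
 [0.2533, 1, 0.0767],
 [0.2477, 0.0767, 1]]


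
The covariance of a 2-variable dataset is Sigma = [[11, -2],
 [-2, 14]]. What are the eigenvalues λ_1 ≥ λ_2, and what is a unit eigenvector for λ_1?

Step 1 — characteristic polynomial of 2×2 Sigma:
  det(Sigma - λI) = λ² - trace · λ + det = 0.
  trace = 11 + 14 = 25, det = 11·14 - (-2)² = 150.
Step 2 — discriminant:
  Δ = trace² - 4·det = 625 - 600 = 25.
Step 3 — eigenvalues:
  λ = (trace ± √Δ)/2 = (25 ± 5)/2,
  λ_1 = 15,  λ_2 = 10.

Step 4 — unit eigenvector for λ_1: solve (Sigma - λ_1 I)v = 0. First row:
  (11 - 15)·v_x + (-2)·v_y = 0, i.e. (-4)·v_x + (-2)·v_y = 0,
  so v ∝ (b, λ_1 - a) = (-2, 4); multiply by -1 so the first entry is positive: u = (2, -4).
  ||u|| = √((2)² + (-4)²) = √(20) ≈ 4.4721,
  v_1 = u/||u|| ≈ (0.4472, -0.8944) (||v_1|| = 1).

λ_1 = 15,  λ_2 = 10;  v_1 ≈ (0.4472, -0.8944)


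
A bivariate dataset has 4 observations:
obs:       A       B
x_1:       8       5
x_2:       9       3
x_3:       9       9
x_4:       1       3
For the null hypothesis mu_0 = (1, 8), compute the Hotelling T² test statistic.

Step 1 — sample mean vector:
  mean(A) = (8 + 9 + 9 + 1) / 4 = 27/4 = 6.75
  mean(B) = (5 + 3 + 9 + 3) / 4 = 20/4 = 5
  x̄ = (6.75, 5),  deviation x̄ - mu_0 = (6.75, 5) - (1, 8) = (5.75, -3).

Step 2 — sample covariance matrix, S[i,j] = (1/(n-1)) · Σ_k (x_{k,i} - mean_i) · (x_{k,j} - mean_j), divisor n-1 = 3:
  S[A,A] = ((1.25)·(1.25) + (2.25)·(2.25) + (2.25)·(2.25) + (-5.75)·(-5.75)) / 3 = 44.75/3 = 14.9167
  S[A,B] = ((1.25)·(0) + (2.25)·(-2) + (2.25)·(4) + (-5.75)·(-2)) / 3 = 16/3 = 5.3333
  S[B,B] = ((0)·(0) + (-2)·(-2) + (4)·(4) + (-2)·(-2)) / 3 = 24/3 = 8
  S = [[14.9167, 5.3333],
 [5.3333, 8]].

Step 3 — invert S. det(S) = 14.9167·8 - (5.3333)² = 90.8889.
  S^{-1} = (1/det) · [[d, -b], [-b, a]] = [[0.088, -0.0587],
 [-0.0587, 0.1641]].

Step 4 — quadratic form (x̄ - mu_0)^T · S^{-1} · (x̄ - mu_0):
  S^{-1} · (x̄ - mu_0) = (0.6822, -0.8298),
  (x̄ - mu_0)^T · [...] = (5.75)·(0.6822) + (-3)·(-0.8298) = 6.4117.

Step 5 — scale by n: T² = 4 · 6.4117 = 25.6467.

T² ≈ 25.6467


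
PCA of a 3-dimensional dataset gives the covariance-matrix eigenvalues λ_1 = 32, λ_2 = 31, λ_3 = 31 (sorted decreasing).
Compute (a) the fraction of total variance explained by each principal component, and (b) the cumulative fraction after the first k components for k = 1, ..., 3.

Step 1 — total variance = trace(Sigma) = Σ λ_i = 32 + 31 + 31 = 94.

Step 2 — fraction explained by component i = λ_i / Σ λ:
  PC1: 32/94 = 0.3404
  PC2: 31/94 = 0.3298
  PC3: 31/94 = 0.3298

Step 3 — cumulative fraction after k components = (λ_1 + ... + λ_k) / Σ λ:
  k = 1: 32/94 = 0.3404
  k = 2: (32 + 31)/94 = 63/94 = 0.6702
  k = 3: (32 + 31 + 31)/94 = 94/94 = 1

Summary (fraction, with percent):

explained: PC1 0.3404 (34.04%), PC2 0.3298 (32.98%), PC3 0.3298 (32.98%);  cumulative: 0.3404, 0.6702, 1


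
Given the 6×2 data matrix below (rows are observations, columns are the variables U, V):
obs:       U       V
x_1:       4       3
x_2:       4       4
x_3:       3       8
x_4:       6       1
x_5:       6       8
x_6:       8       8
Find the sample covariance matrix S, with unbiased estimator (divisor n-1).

Step 1 — column means:
  mean(U) = (4 + 4 + 3 + 6 + 6 + 8) / 6 = 31/6 = 5.1667
  mean(V) = (3 + 4 + 8 + 1 + 8 + 8) / 6 = 32/6 = 5.3333

Step 2 — sample covariance S[i,j] = (1/(n-1)) · Σ_k (x_{k,i} - mean_i) · (x_{k,j} - mean_j), with n-1 = 5.
  S[U,U] = ((-1.1667)·(-1.1667) + (-1.1667)·(-1.1667) + (-2.1667)·(-2.1667) + (0.8333)·(0.8333) + (0.8333)·(0.8333) + (2.8333)·(2.8333)) / 5 = 16.8333/5 = 3.3667
  S[U,V] = ((-1.1667)·(-2.3333) + (-1.1667)·(-1.3333) + (-2.1667)·(2.6667) + (0.8333)·(-4.3333) + (0.8333)·(2.6667) + (2.8333)·(2.6667)) / 5 = 4.6667/5 = 0.9333
  S[V,V] = ((-2.3333)·(-2.3333) + (-1.3333)·(-1.3333) + (2.6667)·(2.6667) + (-4.3333)·(-4.3333) + (2.6667)·(2.6667) + (2.6667)·(2.6667)) / 5 = 47.3333/5 = 9.4667

S is symmetric (S[j,i] = S[i,j]). Assembling:

S = [[3.3667, 0.9333],
 [0.9333, 9.4667]]


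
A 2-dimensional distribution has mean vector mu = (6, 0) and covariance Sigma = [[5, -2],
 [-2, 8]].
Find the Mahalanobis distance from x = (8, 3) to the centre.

Step 1 — centre the observation: (x - mu) = (2, 3).

Step 2 — invert Sigma. det(Sigma) = 5·8 - (-2)² = 36.
  Sigma^{-1} = (1/det) · [[d, -b], [-b, a]] = [[0.2222, 0.0556],
 [0.0556, 0.1389]].

Step 3 — form the quadratic (x - mu)^T · Sigma^{-1} · (x - mu):
  Sigma^{-1} · (x - mu) = (0.6111, 0.5278).
  (x - mu)^T · [Sigma^{-1} · (x - mu)] = (2)·(0.6111) + (3)·(0.5278) = 2.8056.

Step 4 — take square root: d = √(2.8056) ≈ 1.675.

d(x, mu) = √(2.8056) ≈ 1.675


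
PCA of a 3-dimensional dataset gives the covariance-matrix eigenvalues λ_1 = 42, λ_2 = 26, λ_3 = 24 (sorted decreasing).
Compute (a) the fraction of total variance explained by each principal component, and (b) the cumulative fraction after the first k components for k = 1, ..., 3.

Step 1 — total variance = trace(Sigma) = Σ λ_i = 42 + 26 + 24 = 92.

Step 2 — fraction explained by component i = λ_i / Σ λ:
  PC1: 42/92 = 0.4565
  PC2: 26/92 = 0.2826
  PC3: 24/92 = 0.2609

Step 3 — cumulative fraction after k components = (λ_1 + ... + λ_k) / Σ λ:
  k = 1: 42/92 = 0.4565
  k = 2: (42 + 26)/92 = 68/92 = 0.7391
  k = 3: (42 + 26 + 24)/92 = 92/92 = 1

Summary (fraction, with percent):

explained: PC1 0.4565 (45.65%), PC2 0.2826 (28.26%), PC3 0.2609 (26.09%);  cumulative: 0.4565, 0.7391, 1


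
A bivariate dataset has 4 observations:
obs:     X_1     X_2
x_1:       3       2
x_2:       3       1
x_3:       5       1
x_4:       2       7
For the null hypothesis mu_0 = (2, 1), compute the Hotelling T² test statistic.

Step 1 — sample mean vector:
  mean(X_1) = (3 + 3 + 5 + 2) / 4 = 13/4 = 3.25
  mean(X_2) = (2 + 1 + 1 + 7) / 4 = 11/4 = 2.75
  x̄ = (3.25, 2.75),  deviation x̄ - mu_0 = (3.25, 2.75) - (2, 1) = (1.25, 1.75).

Step 2 — sample covariance matrix, S[i,j] = (1/(n-1)) · Σ_k (x_{k,i} - mean_i) · (x_{k,j} - mean_j), divisor n-1 = 3:
  S[X_1,X_1] = ((-0.25)·(-0.25) + (-0.25)·(-0.25) + (1.75)·(1.75) + (-1.25)·(-1.25)) / 3 = 4.75/3 = 1.5833
  S[X_1,X_2] = ((-0.25)·(-0.75) + (-0.25)·(-1.75) + (1.75)·(-1.75) + (-1.25)·(4.25)) / 3 = -7.75/3 = -2.5833
  S[X_2,X_2] = ((-0.75)·(-0.75) + (-1.75)·(-1.75) + (-1.75)·(-1.75) + (4.25)·(4.25)) / 3 = 24.75/3 = 8.25
  S = [[1.5833, -2.5833],
 [-2.5833, 8.25]].

Step 3 — invert S. det(S) = 1.5833·8.25 - (-2.5833)² = 6.3889.
  S^{-1} = (1/det) · [[d, -b], [-b, a]] = [[1.2913, 0.4043],
 [0.4043, 0.2478]].

Step 4 — quadratic form (x̄ - mu_0)^T · S^{-1} · (x̄ - mu_0):
  S^{-1} · (x̄ - mu_0) = (2.3217, 0.9391),
  (x̄ - mu_0)^T · [...] = (1.25)·(2.3217) + (1.75)·(0.9391) = 4.5457.

Step 5 — scale by n: T² = 4 · 4.5457 = 18.1826.

T² ≈ 18.1826


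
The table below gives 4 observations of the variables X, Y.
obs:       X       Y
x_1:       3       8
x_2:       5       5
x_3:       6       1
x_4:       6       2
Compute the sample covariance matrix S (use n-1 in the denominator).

Step 1 — column means:
  mean(X) = (3 + 5 + 6 + 6) / 4 = 20/4 = 5
  mean(Y) = (8 + 5 + 1 + 2) / 4 = 16/4 = 4

Step 2 — sample covariance S[i,j] = (1/(n-1)) · Σ_k (x_{k,i} - mean_i) · (x_{k,j} - mean_j), with n-1 = 3.
  S[X,X] = ((-2)·(-2) + (0)·(0) + (1)·(1) + (1)·(1)) / 3 = 6/3 = 2
  S[X,Y] = ((-2)·(4) + (0)·(1) + (1)·(-3) + (1)·(-2)) / 3 = -13/3 = -4.3333
  S[Y,Y] = ((4)·(4) + (1)·(1) + (-3)·(-3) + (-2)·(-2)) / 3 = 30/3 = 10

S is symmetric (S[j,i] = S[i,j]). Assembling:

S = [[2, -4.3333],
 [-4.3333, 10]]


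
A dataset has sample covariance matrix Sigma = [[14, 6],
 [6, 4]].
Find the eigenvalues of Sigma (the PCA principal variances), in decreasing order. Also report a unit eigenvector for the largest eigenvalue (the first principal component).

Step 1 — characteristic polynomial of 2×2 Sigma:
  det(Sigma - λI) = λ² - trace · λ + det = 0.
  trace = 14 + 4 = 18, det = 14·4 - (6)² = 20.
Step 2 — discriminant:
  Δ = trace² - 4·det = 324 - 80 = 244.
Step 3 — eigenvalues:
  λ = (trace ± √Δ)/2 = (18 ± 15.6205)/2,
  λ_1 = 16.8102,  λ_2 = 1.1898.

Step 4 — unit eigenvector for λ_1: solve (Sigma - λ_1 I)v = 0. First row:
  (14 - 16.8102)·v_x + (6)·v_y = 0, i.e. (-2.8102)·v_x + (6)·v_y = 0,
  so v ∝ (b, λ_1 - a) = (6, 2.8102) = u.
  ||u|| = √((6)² + (2.8102)²) = √(43.8975) ≈ 6.6255,
  v_1 = u/||u|| ≈ (0.9056, 0.4242) (||v_1|| = 1).

λ_1 = 16.8102,  λ_2 = 1.1898;  v_1 ≈ (0.9056, 0.4242)


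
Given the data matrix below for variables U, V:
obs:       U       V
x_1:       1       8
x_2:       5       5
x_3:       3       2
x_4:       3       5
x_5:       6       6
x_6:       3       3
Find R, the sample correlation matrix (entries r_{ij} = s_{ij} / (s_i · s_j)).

Step 1 — column means:
  mean(U) = (1 + 5 + 3 + 3 + 6 + 3) / 6 = 21/6 = 3.5
  mean(V) = (8 + 5 + 2 + 5 + 6 + 3) / 6 = 29/6 = 4.8333

Step 2 — sample variances and covariances s[i,j] = (1/(n-1)) · Σ_k (x_{k,i} - mean_i) · (x_{k,j} - mean_j), with n-1 = 5:
  s[U,U] = ((-2.5)·(-2.5) + (1.5)·(1.5) + (-0.5)·(-0.5) + (-0.5)·(-0.5) + (2.5)·(2.5) + (-0.5)·(-0.5)) / 5 = 15.5/5 = 3.1
  s[U,V] = ((-2.5)·(3.1667) + (1.5)·(0.1667) + (-0.5)·(-2.8333) + (-0.5)·(0.1667) + (2.5)·(1.1667) + (-0.5)·(-1.8333)) / 5 = -2.5/5 = -0.5
  s[V,V] = ((3.1667)·(3.1667) + (0.1667)·(0.1667) + (-2.8333)·(-2.8333) + (0.1667)·(0.1667) + (1.1667)·(1.1667) + (-1.8333)·(-1.8333)) / 5 = 22.8333/5 = 4.5667
  Sample standard deviations s_i = √(s[i,i]):
  s(U) = √(3.1) = 1.7607
  s(V) = √(4.5667) = 2.137

Step 3 — r_{ij} = s_{ij} / (s_i · s_j):
  r[U,U] = 1 (diagonal).
  r[U,V] = -0.5 / (1.7607 · 2.137) = -0.5 / 3.7625 = -0.1329
  r[V,V] = 1 (diagonal).

R is symmetric with unit diagonal. Assembling:

R = [[1, -0.1329],
 [-0.1329, 1]]


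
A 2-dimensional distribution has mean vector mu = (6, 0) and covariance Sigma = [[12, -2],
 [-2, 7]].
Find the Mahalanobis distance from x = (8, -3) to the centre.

Step 1 — centre the observation: (x - mu) = (2, -3).

Step 2 — invert Sigma. det(Sigma) = 12·7 - (-2)² = 80.
  Sigma^{-1} = (1/det) · [[d, -b], [-b, a]] = [[0.0875, 0.025],
 [0.025, 0.15]].

Step 3 — form the quadratic (x - mu)^T · Sigma^{-1} · (x - mu):
  Sigma^{-1} · (x - mu) = (0.1, -0.4).
  (x - mu)^T · [Sigma^{-1} · (x - mu)] = (2)·(0.1) + (-3)·(-0.4) = 1.4.

Step 4 — take square root: d = √(1.4) ≈ 1.1832.

d(x, mu) = √(1.4) ≈ 1.1832


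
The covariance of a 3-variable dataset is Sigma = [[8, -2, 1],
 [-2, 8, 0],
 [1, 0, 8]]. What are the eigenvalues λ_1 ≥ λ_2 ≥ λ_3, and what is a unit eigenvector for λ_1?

Step 1 — characteristic polynomial p(λ) = det(λI - Sigma) = λ³ - tr·λ² + c_1·λ - det, where tr = trace, c_1 = sum of the principal 2×2 minors, det = det(Sigma):
  tr = 8 + 8 + 8 = 24,
  c_1 = (8·8 - (-2)²) + (8·8 - (1)²) + (8·8 - (0)²) = 60 + 63 + 64 = 187,
  det = 8·(8·8 - (0)²) - (-2)·((-2)·8 - (0)·(1)) + (1)·((-2)·(0) - 8·(1)) = 8·(64) - (-2)·(-16) + (1)·(-8) = 472.
  So p(λ) = λ³ - 24λ² + 187λ - 472.
Step 2 — look for an integer root (rational root theorem: any rational root is an integer divisor of 472). Testing λ = 8:
  p(8) = 512 - 1536 + 1496 - 472 = 0  ✓
  Dividing out (λ - 8): p(λ) = (λ - 8)(λ² - 16λ + 59).
Step 3 — remaining eigenvalues from the quadratic λ² - 16λ + 59 = 0:
  Δ = 16² - 4·59 = 256 - 236 = 20,  λ = (16 ± √20)/2 = (16 ± 4.4721)/2 ≈ 10.2361 or 5.7639.
  Sorted: λ_1 = 10.2361,  λ_2 = 8,  λ_3 = 5.7639  (check: sum = 24 = tr ✓).

Step 4 — unit eigenvector for λ_1 ≈ 10.2361: v spans the null space of (Sigma - λ_1 I), whose rows are
  r_1 = (-2.2361, -2, 1),  r_2 = (-2, -2.2361, 0),  r_3 = (1, 0, -2.2361).
  v is orthogonal to every row, so take v ∝ r_1 × r_2 = ((-2)·(0) - (1)·(-2.2361), (1)·(-2) - (-2.2361)·(0), (-2.2361)·(-2.2361) - (-2)·(-2)) ≈ (2.2361, -2, 1).
  Let u = (2.2361, -2, 1).
  ||u|| = √((2.2361)² + (-2)² + (1)²) = √(10) ≈ 3.1623,  v_1 = u/||u|| ≈ (0.7071, -0.6325, 0.3162) (||v_1|| = 1).

λ_1 = 10.2361,  λ_2 = 8,  λ_3 = 5.7639;  v_1 ≈ (0.7071, -0.6325, 0.3162)


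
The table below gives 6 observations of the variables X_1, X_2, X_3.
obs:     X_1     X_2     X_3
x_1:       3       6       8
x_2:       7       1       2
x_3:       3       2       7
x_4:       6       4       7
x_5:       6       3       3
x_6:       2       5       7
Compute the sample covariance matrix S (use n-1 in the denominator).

Step 1 — column means:
  mean(X_1) = (3 + 7 + 3 + 6 + 6 + 2) / 6 = 27/6 = 4.5
  mean(X_2) = (6 + 1 + 2 + 4 + 3 + 5) / 6 = 21/6 = 3.5
  mean(X_3) = (8 + 2 + 7 + 7 + 3 + 7) / 6 = 34/6 = 5.6667

Step 2 — sample covariance S[i,j] = (1/(n-1)) · Σ_k (x_{k,i} - mean_i) · (x_{k,j} - mean_j), with n-1 = 5.
  S[X_1,X_1] = ((-1.5)·(-1.5) + (2.5)·(2.5) + (-1.5)·(-1.5) + (1.5)·(1.5) + (1.5)·(1.5) + (-2.5)·(-2.5)) / 5 = 21.5/5 = 4.3
  S[X_1,X_2] = ((-1.5)·(2.5) + (2.5)·(-2.5) + (-1.5)·(-1.5) + (1.5)·(0.5) + (1.5)·(-0.5) + (-2.5)·(1.5)) / 5 = -11.5/5 = -2.3
  S[X_1,X_3] = ((-1.5)·(2.3333) + (2.5)·(-3.6667) + (-1.5)·(1.3333) + (1.5)·(1.3333) + (1.5)·(-2.6667) + (-2.5)·(1.3333)) / 5 = -20/5 = -4
  S[X_2,X_2] = ((2.5)·(2.5) + (-2.5)·(-2.5) + (-1.5)·(-1.5) + (0.5)·(0.5) + (-0.5)·(-0.5) + (1.5)·(1.5)) / 5 = 17.5/5 = 3.5
  S[X_2,X_3] = ((2.5)·(2.3333) + (-2.5)·(-3.6667) + (-1.5)·(1.3333) + (0.5)·(1.3333) + (-0.5)·(-2.6667) + (1.5)·(1.3333)) / 5 = 17/5 = 3.4
  S[X_3,X_3] = ((2.3333)·(2.3333) + (-3.6667)·(-3.6667) + (1.3333)·(1.3333) + (1.3333)·(1.3333) + (-2.6667)·(-2.6667) + (1.3333)·(1.3333)) / 5 = 31.3333/5 = 6.2667

S is symmetric (S[j,i] = S[i,j]). Assembling:

S = [[4.3, -2.3, -4],
 [-2.3, 3.5, 3.4],
 [-4, 3.4, 6.2667]]


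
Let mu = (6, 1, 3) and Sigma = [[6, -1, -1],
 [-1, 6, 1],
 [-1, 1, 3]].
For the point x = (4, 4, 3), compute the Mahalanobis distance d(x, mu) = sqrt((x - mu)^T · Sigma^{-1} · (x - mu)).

Step 1 — centre the observation: (x - mu) = (-2, 3, 0).

Step 2 — invert Sigma (cofactor / det for 3×3, or solve directly):
  Sigma^{-1} = [[0.1789, 0.0211, 0.0526],
 [0.0211, 0.1789, -0.0526],
 [0.0526, -0.0526, 0.3684]].

Step 3 — form the quadratic (x - mu)^T · Sigma^{-1} · (x - mu):
  Sigma^{-1} · (x - mu) = (-0.2947, 0.4947, -0.2632).
  (x - mu)^T · [Sigma^{-1} · (x - mu)] = (-2)·(-0.2947) + (3)·(0.4947) + (0)·(-0.2632) = 2.0737.

Step 4 — take square root: d = √(2.0737) ≈ 1.44.

d(x, mu) = √(2.0737) ≈ 1.44


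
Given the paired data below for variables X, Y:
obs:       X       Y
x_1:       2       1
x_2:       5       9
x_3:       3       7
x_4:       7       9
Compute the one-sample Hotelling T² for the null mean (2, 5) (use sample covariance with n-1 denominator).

Step 1 — sample mean vector:
  mean(X) = (2 + 5 + 3 + 7) / 4 = 17/4 = 4.25
  mean(Y) = (1 + 9 + 7 + 9) / 4 = 26/4 = 6.5
  x̄ = (4.25, 6.5),  deviation x̄ - mu_0 = (4.25, 6.5) - (2, 5) = (2.25, 1.5).

Step 2 — sample covariance matrix, S[i,j] = (1/(n-1)) · Σ_k (x_{k,i} - mean_i) · (x_{k,j} - mean_j), divisor n-1 = 3:
  S[X,X] = ((-2.25)·(-2.25) + (0.75)·(0.75) + (-1.25)·(-1.25) + (2.75)·(2.75)) / 3 = 14.75/3 = 4.9167
  S[X,Y] = ((-2.25)·(-5.5) + (0.75)·(2.5) + (-1.25)·(0.5) + (2.75)·(2.5)) / 3 = 20.5/3 = 6.8333
  S[Y,Y] = ((-5.5)·(-5.5) + (2.5)·(2.5) + (0.5)·(0.5) + (2.5)·(2.5)) / 3 = 43/3 = 14.3333
  S = [[4.9167, 6.8333],
 [6.8333, 14.3333]].

Step 3 — invert S. det(S) = 4.9167·14.3333 - (6.8333)² = 23.7778.
  S^{-1} = (1/det) · [[d, -b], [-b, a]] = [[0.6028, -0.2874],
 [-0.2874, 0.2068]].

Step 4 — quadratic form (x̄ - mu_0)^T · S^{-1} · (x̄ - mu_0):
  S^{-1} · (x̄ - mu_0) = (0.9252, -0.3364),
  (x̄ - mu_0)^T · [...] = (2.25)·(0.9252) + (1.5)·(-0.3364) = 1.5771.

Step 5 — scale by n: T² = 4 · 1.5771 = 6.3084.

T² ≈ 6.3084


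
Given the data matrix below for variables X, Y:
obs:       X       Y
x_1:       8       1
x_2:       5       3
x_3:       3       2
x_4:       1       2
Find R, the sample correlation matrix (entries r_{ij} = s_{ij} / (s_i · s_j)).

Step 1 — column means:
  mean(X) = (8 + 5 + 3 + 1) / 4 = 17/4 = 4.25
  mean(Y) = (1 + 3 + 2 + 2) / 4 = 8/4 = 2

Step 2 — sample variances and covariances s[i,j] = (1/(n-1)) · Σ_k (x_{k,i} - mean_i) · (x_{k,j} - mean_j), with n-1 = 3:
  s[X,X] = ((3.75)·(3.75) + (0.75)·(0.75) + (-1.25)·(-1.25) + (-3.25)·(-3.25)) / 3 = 26.75/3 = 8.9167
  s[X,Y] = ((3.75)·(-1) + (0.75)·(1) + (-1.25)·(0) + (-3.25)·(0)) / 3 = -3/3 = -1
  s[Y,Y] = ((-1)·(-1) + (1)·(1) + (0)·(0) + (0)·(0)) / 3 = 2/3 = 0.6667
  Sample standard deviations s_i = √(s[i,i]):
  s(X) = √(8.9167) = 2.9861
  s(Y) = √(0.6667) = 0.8165

Step 3 — r_{ij} = s_{ij} / (s_i · s_j):
  r[X,X] = 1 (diagonal).
  r[X,Y] = -1 / (2.9861 · 0.8165) = -1 / 2.4381 = -0.4102
  r[Y,Y] = 1 (diagonal).

R is symmetric with unit diagonal. Assembling:

R = [[1, -0.4102],
 [-0.4102, 1]]


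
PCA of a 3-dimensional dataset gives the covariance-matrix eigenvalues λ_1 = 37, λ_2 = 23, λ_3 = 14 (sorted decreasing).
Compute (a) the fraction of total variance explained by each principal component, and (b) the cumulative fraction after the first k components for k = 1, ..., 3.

Step 1 — total variance = trace(Sigma) = Σ λ_i = 37 + 23 + 14 = 74.

Step 2 — fraction explained by component i = λ_i / Σ λ:
  PC1: 37/74 = 0.5
  PC2: 23/74 = 0.3108
  PC3: 14/74 = 0.1892

Step 3 — cumulative fraction after k components = (λ_1 + ... + λ_k) / Σ λ:
  k = 1: 37/74 = 0.5
  k = 2: (37 + 23)/74 = 60/74 = 0.8108
  k = 3: (37 + 23 + 14)/74 = 74/74 = 1

Summary (fraction, with percent):

explained: PC1 0.5 (50%), PC2 0.3108 (31.08%), PC3 0.1892 (18.92%);  cumulative: 0.5, 0.8108, 1


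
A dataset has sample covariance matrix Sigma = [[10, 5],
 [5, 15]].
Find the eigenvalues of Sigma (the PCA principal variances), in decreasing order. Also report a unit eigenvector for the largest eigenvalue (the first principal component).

Step 1 — characteristic polynomial of 2×2 Sigma:
  det(Sigma - λI) = λ² - trace · λ + det = 0.
  trace = 10 + 15 = 25, det = 10·15 - (5)² = 125.
Step 2 — discriminant:
  Δ = trace² - 4·det = 625 - 500 = 125.
Step 3 — eigenvalues:
  λ = (trace ± √Δ)/2 = (25 ± 11.1803)/2,
  λ_1 = 18.0902,  λ_2 = 6.9098.

Step 4 — unit eigenvector for λ_1: solve (Sigma - λ_1 I)v = 0. First row:
  (10 - 18.0902)·v_x + (5)·v_y = 0, i.e. (-8.0902)·v_x + (5)·v_y = 0,
  so v ∝ (b, λ_1 - a) = (5, 8.0902) = u.
  ||u|| = √((5)² + (8.0902)²) = √(90.4508) ≈ 9.5106,
  v_1 = u/||u|| ≈ (0.5257, 0.8507) (||v_1|| = 1).

λ_1 = 18.0902,  λ_2 = 6.9098;  v_1 ≈ (0.5257, 0.8507)
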